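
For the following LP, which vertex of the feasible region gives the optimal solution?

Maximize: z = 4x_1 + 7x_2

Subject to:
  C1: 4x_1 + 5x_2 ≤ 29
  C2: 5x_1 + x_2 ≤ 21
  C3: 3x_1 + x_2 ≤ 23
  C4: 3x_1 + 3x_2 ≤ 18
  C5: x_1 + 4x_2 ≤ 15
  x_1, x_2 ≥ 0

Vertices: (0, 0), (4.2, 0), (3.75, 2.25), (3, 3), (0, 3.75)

Evaluate the objective at each vertex of the feasible region:
  z(0, 0) = 0
  z(4.2, 0) = 16.8
  z(3.75, 2.25) = 30.75
  z(3, 3) = 33  ←
  z(0, 3.75) = 26.25
The maximum is at x_1 = 3, x_2 = 3.

(3, 3)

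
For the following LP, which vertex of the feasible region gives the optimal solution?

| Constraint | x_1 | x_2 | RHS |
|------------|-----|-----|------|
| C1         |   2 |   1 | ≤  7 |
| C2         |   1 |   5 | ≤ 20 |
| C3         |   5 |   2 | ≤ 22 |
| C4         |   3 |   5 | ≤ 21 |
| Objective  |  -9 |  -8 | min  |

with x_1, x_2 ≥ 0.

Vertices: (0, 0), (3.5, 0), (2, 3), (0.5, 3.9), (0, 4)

Evaluate the objective at each vertex of the feasible region:
  z(0, 0) = 0
  z(3.5, 0) = -31.5
  z(2, 3) = -42  ←
  z(0.5, 3.9) = -35.7
  z(0, 4) = -32
The minimum is at x_1 = 2, x_2 = 3.

(2, 3)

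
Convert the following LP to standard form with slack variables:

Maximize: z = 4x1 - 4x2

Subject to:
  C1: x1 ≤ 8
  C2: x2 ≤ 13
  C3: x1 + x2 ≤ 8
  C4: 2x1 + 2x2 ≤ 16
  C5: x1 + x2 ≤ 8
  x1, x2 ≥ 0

max z = 4x1 - 4x2

s.t.
  x1 + s1 = 8
  x2 + s2 = 13
  x1 + x2 + s3 = 8
  2x1 + 2x2 + s4 = 16
  x1 + x2 + s5 = 8
  x1, x2, s1, s2, s3, s4, s5 ≥ 0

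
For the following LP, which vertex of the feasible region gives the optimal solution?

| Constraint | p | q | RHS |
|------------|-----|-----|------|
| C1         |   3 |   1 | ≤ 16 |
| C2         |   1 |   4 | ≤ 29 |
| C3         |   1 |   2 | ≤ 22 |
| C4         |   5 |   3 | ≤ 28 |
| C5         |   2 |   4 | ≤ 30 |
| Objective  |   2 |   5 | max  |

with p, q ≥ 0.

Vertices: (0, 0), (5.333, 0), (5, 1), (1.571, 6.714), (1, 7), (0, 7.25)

Evaluate the objective at each vertex of the feasible region:
  z(0, 0) = 0
  z(5.333, 0) = 10.67
  z(5, 1) = 15
  z(1.571, 6.714) = 36.71
  z(1, 7) = 37  ←
  z(0, 7.25) = 36.25
The maximum is at p = 1, q = 7.

(1, 7)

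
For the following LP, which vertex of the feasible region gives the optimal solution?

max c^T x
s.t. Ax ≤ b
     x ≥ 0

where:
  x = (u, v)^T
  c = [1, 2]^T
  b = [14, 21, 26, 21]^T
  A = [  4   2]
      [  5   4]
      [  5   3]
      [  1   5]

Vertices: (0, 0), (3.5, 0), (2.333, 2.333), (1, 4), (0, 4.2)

Evaluate the objective at each vertex of the feasible region:
  z(0, 0) = 0
  z(3.5, 0) = 3.5
  z(2.333, 2.333) = 7
  z(1, 4) = 9  ←
  z(0, 4.2) = 8.4
The maximum is at u = 1, v = 4.

(1, 4)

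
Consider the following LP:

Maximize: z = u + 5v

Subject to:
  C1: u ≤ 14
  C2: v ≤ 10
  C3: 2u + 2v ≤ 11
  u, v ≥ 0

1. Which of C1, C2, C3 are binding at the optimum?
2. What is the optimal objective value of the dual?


1. C3
2. 27.5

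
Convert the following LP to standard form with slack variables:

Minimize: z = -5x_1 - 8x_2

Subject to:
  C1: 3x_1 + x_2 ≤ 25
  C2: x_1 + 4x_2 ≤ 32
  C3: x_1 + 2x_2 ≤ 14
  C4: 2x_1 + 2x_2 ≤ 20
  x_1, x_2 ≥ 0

min z = -5x_1 - 8x_2

s.t.
  3x_1 + x_2 + s1 = 25
  x_1 + 4x_2 + s2 = 32
  x_1 + 2x_2 + s3 = 14
  2x_1 + 2x_2 + s4 = 20
  x_1, x_2, s1, s2, s3, s4 ≥ 0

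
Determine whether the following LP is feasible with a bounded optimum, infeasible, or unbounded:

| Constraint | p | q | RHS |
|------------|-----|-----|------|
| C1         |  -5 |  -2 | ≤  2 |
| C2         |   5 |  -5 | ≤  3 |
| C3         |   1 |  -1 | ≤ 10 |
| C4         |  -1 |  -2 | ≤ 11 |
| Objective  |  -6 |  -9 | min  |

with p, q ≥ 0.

Unbounded (objective can decrease without bound)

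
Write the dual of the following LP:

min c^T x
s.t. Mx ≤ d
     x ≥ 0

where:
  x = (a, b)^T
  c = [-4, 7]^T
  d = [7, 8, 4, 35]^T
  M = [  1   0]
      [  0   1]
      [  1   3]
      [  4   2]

Primal min cᵀx s.t. Ax ≤ b, x ≥ 0  →  Dual max −bᵀy s.t. Aᵀy ≥ −c, y ≥ 0.

Maximize: z = -7y1 - 8y2 - 4y3 - 35y4

Subject to:
  y1 + y3 + 4y4 ≥ 4
  y2 + 3y3 + 2y4 ≥ -7
  y1, y2, y3, y4 ≥ 0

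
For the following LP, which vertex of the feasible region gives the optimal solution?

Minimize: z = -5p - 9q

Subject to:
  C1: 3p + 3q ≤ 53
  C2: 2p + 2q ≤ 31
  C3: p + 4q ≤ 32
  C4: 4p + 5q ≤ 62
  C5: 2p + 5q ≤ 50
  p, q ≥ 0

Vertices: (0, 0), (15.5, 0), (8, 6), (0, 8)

Evaluate the objective at each vertex of the feasible region:
  z(0, 0) = 0
  z(15.5, 0) = -77.5
  z(8, 6) = -94  ←
  z(0, 8) = -72
The minimum is at p = 8, q = 6.

(8, 6)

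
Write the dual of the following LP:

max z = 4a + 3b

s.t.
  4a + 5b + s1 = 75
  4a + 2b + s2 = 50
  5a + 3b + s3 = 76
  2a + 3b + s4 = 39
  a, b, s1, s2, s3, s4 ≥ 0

Primal max cᵀx s.t. Ax ≤ b, x ≥ 0  →  Dual min bᵀy s.t. Aᵀy ≥ c, y ≥ 0.

Minimize: z = 75y1 + 50y2 + 76y3 + 39y4

Subject to:
  4y1 + 4y2 + 5y3 + 2y4 ≥ 4
  5y1 + 2y2 + 3y3 + 3y4 ≥ 3
  y1, y2, y3, y4 ≥ 0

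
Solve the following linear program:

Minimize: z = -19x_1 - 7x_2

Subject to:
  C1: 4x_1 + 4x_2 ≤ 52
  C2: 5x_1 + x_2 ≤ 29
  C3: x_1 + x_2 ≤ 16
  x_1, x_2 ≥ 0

Evaluate the objective at each vertex of the feasible region:
  z(0, 0) = 0
  z(5.8, 0) = -110.2
  z(4, 9) = -139  ←
  z(0, 13) = -91
The minimum is at x_1 = 4, x_2 = 9.

x_1 = 4, x_2 = 9, z = -139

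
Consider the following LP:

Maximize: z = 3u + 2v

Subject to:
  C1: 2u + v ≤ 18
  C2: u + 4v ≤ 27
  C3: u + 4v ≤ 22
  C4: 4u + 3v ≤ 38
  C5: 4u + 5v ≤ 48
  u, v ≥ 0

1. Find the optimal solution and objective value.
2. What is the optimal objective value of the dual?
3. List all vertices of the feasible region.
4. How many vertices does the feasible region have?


1. u = 8, v = 2, z = 28
2. 28
3. (0, 0), (9, 0), (8, 2), (6.615, 3.846), (0, 5.5)
4. 5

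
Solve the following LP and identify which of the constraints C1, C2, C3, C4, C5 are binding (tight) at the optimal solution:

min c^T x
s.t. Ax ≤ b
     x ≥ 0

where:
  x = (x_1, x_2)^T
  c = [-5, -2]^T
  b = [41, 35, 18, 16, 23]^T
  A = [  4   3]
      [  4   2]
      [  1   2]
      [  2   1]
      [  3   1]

At x_1 = 7, x_2 = 2, compute slack b - a·x for each constraint:
  C1: 41 − 34 = 7  (slack)
  C2: 35 − 32 = 3  (slack)
  C3: 18 − 11 = 7  (slack)
  C4: 16 − 16 = 0  (binding)
  C5: 23 − 23 = 0  (binding)

Optimal: x_1 = 7, x_2 = 2
Binding: C4, C5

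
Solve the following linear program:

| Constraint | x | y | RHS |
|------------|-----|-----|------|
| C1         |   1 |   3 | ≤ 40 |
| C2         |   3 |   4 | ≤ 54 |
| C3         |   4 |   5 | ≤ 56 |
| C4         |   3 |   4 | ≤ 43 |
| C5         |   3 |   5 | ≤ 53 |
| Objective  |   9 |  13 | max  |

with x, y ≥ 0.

Evaluate the objective at each vertex of the feasible region:
  z(0, 0) = 0
  z(14, 0) = 126
  z(9, 4) = 133
  z(1, 10) = 139  ←
  z(0, 10.6) = 137.8
The maximum is at x = 1, y = 10.

x = 1, y = 10, z = 139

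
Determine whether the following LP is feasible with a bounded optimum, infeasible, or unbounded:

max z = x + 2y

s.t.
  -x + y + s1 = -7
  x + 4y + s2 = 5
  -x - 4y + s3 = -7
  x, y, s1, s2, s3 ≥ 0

Infeasible (no feasible solution exists)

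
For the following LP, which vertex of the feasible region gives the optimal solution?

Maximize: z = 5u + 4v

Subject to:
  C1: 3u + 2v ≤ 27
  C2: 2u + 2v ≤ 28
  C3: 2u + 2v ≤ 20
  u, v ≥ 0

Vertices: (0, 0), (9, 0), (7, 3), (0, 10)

Evaluate the objective at each vertex of the feasible region:
  z(0, 0) = 0
  z(9, 0) = 45
  z(7, 3) = 47  ←
  z(0, 10) = 40
The maximum is at u = 7, v = 3.

(7, 3)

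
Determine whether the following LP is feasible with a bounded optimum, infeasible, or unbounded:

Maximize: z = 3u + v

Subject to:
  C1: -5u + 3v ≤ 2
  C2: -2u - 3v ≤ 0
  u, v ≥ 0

Unbounded (objective can increase without bound)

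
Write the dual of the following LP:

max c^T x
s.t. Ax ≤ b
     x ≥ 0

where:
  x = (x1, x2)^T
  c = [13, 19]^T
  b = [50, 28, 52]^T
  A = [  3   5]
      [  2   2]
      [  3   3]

Primal max cᵀx s.t. Ax ≤ b, x ≥ 0  →  Dual min bᵀy s.t. Aᵀy ≥ c, y ≥ 0.

Minimize: z = 50y1 + 28y2 + 52y3

Subject to:
  3y1 + 2y2 + 3y3 ≥ 13
  5y1 + 2y2 + 3y3 ≥ 19
  y1, y2, y3 ≥ 0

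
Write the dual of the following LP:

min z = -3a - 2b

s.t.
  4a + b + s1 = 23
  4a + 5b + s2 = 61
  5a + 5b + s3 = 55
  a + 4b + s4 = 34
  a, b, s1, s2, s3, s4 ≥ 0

Primal min cᵀx s.t. Ax ≤ b, x ≥ 0  →  Dual max −bᵀy s.t. Aᵀy ≥ −c, y ≥ 0.

Maximize: z = -23y1 - 61y2 - 55y3 - 34y4

Subject to:
  4y1 + 4y2 + 5y3 + y4 ≥ 3
  y1 + 5y2 + 5y3 + 4y4 ≥ 2
  y1, y2, y3, y4 ≥ 0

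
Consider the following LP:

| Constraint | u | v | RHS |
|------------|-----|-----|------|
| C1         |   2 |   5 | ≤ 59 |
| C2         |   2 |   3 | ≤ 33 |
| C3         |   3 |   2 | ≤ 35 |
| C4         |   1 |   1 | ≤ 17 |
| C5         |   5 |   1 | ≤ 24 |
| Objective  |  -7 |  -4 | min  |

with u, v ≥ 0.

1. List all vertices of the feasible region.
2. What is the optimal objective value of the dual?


1. (0, 0), (4.8, 0), (3, 9), (0, 11)
2. -57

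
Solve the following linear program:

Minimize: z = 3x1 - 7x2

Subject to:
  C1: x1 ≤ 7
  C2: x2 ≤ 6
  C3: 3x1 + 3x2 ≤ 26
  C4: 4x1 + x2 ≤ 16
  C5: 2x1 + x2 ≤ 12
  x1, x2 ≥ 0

Evaluate the objective at each vertex of the feasible region:
  z(0, 0) = 0
  z(4, 0) = 12
  z(2.5, 6) = -34.5
  z(0, 6) = -42  ←
The minimum is at x1 = 0, x2 = 6.

x1 = 0, x2 = 6, z = -42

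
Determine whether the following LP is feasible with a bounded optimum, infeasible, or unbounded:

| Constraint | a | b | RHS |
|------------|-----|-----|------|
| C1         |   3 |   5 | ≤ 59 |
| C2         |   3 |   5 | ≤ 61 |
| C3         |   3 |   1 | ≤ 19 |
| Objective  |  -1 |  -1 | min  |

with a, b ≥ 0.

Feasible with a bounded optimal solution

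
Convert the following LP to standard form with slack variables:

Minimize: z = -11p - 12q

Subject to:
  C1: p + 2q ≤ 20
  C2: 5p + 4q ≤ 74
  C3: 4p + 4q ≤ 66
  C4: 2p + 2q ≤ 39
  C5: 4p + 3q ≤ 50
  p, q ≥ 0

min z = -11p - 12q

s.t.
  p + 2q + s1 = 20
  5p + 4q + s2 = 74
  4p + 4q + s3 = 66
  2p + 2q + s4 = 39
  4p + 3q + s5 = 50
  p, q, s1, s2, s3, s4, s5 ≥ 0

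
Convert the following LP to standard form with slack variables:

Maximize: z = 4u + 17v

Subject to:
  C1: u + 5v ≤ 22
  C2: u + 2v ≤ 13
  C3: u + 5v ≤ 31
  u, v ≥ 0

max z = 4u + 17v

s.t.
  u + 5v + s1 = 22
  u + 2v + s2 = 13
  u + 5v + s3 = 31
  u, v, s1, s2, s3 ≥ 0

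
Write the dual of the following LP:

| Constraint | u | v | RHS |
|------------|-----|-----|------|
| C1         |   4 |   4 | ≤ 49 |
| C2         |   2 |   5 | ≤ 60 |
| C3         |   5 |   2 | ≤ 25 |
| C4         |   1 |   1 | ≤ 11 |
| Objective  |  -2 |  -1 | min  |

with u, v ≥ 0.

Primal min cᵀx s.t. Ax ≤ b, x ≥ 0  →  Dual max −bᵀy s.t. Aᵀy ≥ −c, y ≥ 0.

Maximize: z = -49y1 - 60y2 - 25y3 - 11y4

Subject to:
  4y1 + 2y2 + 5y3 + y4 ≥ 2
  4y1 + 5y2 + 2y3 + y4 ≥ 1
  y1, y2, y3, y4 ≥ 0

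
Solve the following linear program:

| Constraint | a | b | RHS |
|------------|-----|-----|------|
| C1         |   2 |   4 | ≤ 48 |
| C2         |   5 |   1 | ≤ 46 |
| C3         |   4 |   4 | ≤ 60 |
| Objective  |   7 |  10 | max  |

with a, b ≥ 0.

Evaluate the objective at each vertex of the feasible region:
  z(0, 0) = 0
  z(9.2, 0) = 64.4
  z(7.75, 7.25) = 126.8
  z(6, 9) = 132  ←
  z(0, 12) = 120
The maximum is at a = 6, b = 9.

a = 6, b = 9, z = 132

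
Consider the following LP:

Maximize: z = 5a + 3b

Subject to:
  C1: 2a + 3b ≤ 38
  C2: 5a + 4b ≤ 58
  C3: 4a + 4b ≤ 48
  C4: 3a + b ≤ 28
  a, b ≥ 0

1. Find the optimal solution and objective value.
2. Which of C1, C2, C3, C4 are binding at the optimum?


1. a = 8, b = 4, z = 52
2. C3, C4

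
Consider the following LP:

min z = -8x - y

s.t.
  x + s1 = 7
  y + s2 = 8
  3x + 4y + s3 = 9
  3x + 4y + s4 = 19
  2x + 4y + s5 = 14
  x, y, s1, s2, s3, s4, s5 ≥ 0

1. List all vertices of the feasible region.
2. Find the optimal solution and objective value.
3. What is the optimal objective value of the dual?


1. (0, 0), (3, 0), (0, 2.25)
2. x = 3, y = 0, z = -24
3. -24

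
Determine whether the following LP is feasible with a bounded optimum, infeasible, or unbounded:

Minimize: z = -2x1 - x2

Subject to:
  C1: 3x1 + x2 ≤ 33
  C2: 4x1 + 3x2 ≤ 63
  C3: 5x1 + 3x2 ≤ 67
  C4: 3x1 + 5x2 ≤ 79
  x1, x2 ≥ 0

Feasible with a bounded optimal solution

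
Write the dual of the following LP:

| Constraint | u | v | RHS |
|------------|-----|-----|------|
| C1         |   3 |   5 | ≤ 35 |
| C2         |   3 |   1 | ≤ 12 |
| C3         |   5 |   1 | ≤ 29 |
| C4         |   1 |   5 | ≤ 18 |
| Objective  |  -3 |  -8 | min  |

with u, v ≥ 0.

Primal min cᵀx s.t. Ax ≤ b, x ≥ 0  →  Dual max −bᵀy s.t. Aᵀy ≥ −c, y ≥ 0.

Maximize: z = -35y1 - 12y2 - 29y3 - 18y4

Subject to:
  3y1 + 3y2 + 5y3 + y4 ≥ 3
  5y1 + y2 + y3 + 5y4 ≥ 8
  y1, y2, y3, y4 ≥ 0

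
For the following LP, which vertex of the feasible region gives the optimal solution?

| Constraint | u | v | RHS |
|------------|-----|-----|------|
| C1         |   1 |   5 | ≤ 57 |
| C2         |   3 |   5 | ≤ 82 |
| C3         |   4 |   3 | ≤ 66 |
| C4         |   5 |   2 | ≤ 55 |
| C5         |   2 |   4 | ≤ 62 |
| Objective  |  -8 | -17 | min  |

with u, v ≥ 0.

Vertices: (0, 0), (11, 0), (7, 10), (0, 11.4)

Evaluate the objective at each vertex of the feasible region:
  z(0, 0) = 0
  z(11, 0) = -88
  z(7, 10) = -226  ←
  z(0, 11.4) = -193.8
The minimum is at u = 7, v = 10.

(7, 10)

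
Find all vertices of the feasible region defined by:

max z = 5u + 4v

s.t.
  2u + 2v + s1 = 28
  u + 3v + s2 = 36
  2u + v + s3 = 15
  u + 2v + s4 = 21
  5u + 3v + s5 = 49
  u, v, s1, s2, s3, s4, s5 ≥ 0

(0, 0), (7.5, 0), (3, 9), (0, 10.5)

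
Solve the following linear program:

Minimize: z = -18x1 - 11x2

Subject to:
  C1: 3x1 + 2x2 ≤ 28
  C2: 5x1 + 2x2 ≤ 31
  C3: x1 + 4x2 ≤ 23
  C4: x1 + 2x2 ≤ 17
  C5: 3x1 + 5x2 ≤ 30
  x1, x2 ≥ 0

Evaluate the objective at each vertex of the feasible region:
  z(0, 0) = 0
  z(6.2, 0) = -111.6
  z(5, 3) = -123  ←
  z(0.7143, 5.571) = -74.14
  z(0, 5.75) = -63.25
The minimum is at x1 = 5, x2 = 3.

x1 = 5, x2 = 3, z = -123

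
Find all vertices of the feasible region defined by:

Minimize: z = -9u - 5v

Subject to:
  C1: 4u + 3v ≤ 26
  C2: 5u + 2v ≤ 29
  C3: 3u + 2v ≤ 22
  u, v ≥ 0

(0, 0), (5.8, 0), (5, 2), (0, 8.667)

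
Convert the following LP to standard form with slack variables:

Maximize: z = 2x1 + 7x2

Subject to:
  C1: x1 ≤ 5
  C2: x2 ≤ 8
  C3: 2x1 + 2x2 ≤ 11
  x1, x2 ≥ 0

max z = 2x1 + 7x2

s.t.
  x1 + s1 = 5
  x2 + s2 = 8
  2x1 + 2x2 + s3 = 11
  x1, x2, s1, s2, s3 ≥ 0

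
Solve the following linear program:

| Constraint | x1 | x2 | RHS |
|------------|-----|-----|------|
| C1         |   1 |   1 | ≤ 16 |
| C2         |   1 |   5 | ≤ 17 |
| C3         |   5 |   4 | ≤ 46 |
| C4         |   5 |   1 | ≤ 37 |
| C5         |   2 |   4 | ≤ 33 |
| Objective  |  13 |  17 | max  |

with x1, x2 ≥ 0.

Evaluate the objective at each vertex of the feasible region:
  z(0, 0) = 0
  z(7.4, 0) = 96.2
  z(7, 2) = 125  ←
  z(0, 3.4) = 57.8
The maximum is at x1 = 7, x2 = 2.

x1 = 7, x2 = 2, z = 125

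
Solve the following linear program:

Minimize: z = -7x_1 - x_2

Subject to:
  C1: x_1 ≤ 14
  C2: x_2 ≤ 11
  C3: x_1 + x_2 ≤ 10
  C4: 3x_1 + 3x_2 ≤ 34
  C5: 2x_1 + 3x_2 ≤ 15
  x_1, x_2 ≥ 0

Evaluate the objective at each vertex of the feasible region:
  z(0, 0) = 0
  z(7.5, 0) = -52.5  ←
  z(0, 5) = -5
The minimum is at x_1 = 7.5, x_2 = 0.

x_1 = 7.5, x_2 = 0, z = -52.5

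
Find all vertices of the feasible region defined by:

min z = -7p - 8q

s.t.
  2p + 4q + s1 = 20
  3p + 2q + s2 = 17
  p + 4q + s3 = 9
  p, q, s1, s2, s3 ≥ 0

(0, 0), (5.667, 0), (5, 1), (0, 2.25)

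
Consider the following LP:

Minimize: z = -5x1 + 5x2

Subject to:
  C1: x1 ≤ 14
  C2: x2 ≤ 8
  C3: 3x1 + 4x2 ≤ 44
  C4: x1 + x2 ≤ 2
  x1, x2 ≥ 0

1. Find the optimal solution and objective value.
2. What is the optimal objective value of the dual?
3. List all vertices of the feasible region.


1. x1 = 2, x2 = 0, z = -10
2. -10
3. (0, 0), (2, 0), (0, 2)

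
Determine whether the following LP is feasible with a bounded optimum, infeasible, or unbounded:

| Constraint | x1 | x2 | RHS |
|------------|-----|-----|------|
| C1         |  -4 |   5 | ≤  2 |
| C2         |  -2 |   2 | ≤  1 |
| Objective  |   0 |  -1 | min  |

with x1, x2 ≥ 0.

Unbounded (objective can decrease without bound)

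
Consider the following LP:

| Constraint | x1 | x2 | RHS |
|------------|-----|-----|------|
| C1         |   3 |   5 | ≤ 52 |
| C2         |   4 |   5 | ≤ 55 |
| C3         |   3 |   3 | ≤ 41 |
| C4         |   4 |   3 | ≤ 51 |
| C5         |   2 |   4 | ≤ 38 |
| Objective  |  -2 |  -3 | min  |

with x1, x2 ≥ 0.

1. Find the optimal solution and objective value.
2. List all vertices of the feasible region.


1. x1 = 5, x2 = 7, z = -31
2. (0, 0), (12.75, 0), (11.25, 2), (5, 7), (0, 9.5)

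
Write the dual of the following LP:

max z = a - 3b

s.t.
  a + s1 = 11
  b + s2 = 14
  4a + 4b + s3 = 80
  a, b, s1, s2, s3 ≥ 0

Primal max cᵀx s.t. Ax ≤ b, x ≥ 0  →  Dual min bᵀy s.t. Aᵀy ≥ c, y ≥ 0.

Minimize: z = 11y1 + 14y2 + 80y3

Subject to:
  y1 + 4y3 ≥ 1
  y2 + 4y3 ≥ -3
  y1, y2, y3 ≥ 0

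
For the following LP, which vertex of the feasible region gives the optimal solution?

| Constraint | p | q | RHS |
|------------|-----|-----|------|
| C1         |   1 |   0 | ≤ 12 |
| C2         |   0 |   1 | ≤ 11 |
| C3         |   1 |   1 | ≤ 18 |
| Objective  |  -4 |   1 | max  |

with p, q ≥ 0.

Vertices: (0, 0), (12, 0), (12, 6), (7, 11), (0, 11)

Evaluate the objective at each vertex of the feasible region:
  z(0, 0) = 0
  z(12, 0) = -48
  z(12, 6) = -42
  z(7, 11) = -17
  z(0, 11) = 11  ←
The maximum is at p = 0, q = 11.

(0, 11)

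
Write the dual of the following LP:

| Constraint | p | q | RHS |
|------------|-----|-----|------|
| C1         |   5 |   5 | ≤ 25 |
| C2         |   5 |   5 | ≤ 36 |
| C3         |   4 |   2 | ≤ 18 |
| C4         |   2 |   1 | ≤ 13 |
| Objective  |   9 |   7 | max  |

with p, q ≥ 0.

Primal max cᵀx s.t. Ax ≤ b, x ≥ 0  →  Dual min bᵀy s.t. Aᵀy ≥ c, y ≥ 0.

Minimize: z = 25y1 + 36y2 + 18y3 + 13y4

Subject to:
  5y1 + 5y2 + 4y3 + 2y4 ≥ 9
  5y1 + 5y2 + 2y3 + y4 ≥ 7
  y1, y2, y3, y4 ≥ 0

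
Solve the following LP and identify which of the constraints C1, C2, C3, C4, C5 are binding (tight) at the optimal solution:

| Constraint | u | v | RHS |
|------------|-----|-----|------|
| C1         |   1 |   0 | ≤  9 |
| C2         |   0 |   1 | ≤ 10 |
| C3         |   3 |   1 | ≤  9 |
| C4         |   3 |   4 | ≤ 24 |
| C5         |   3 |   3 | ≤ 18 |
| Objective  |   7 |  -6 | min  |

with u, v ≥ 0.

At u = 0, v = 6, compute slack b - a·x for each constraint:
  C1: 9 − 0 = 9  (slack)
  C2: 10 − 6 = 4  (slack)
  C3: 9 − 6 = 3  (slack)
  C4: 24 − 24 = 0  (binding)
  C5: 18 − 18 = 0  (binding)

Optimal: u = 0, v = 6
Binding: C4, C5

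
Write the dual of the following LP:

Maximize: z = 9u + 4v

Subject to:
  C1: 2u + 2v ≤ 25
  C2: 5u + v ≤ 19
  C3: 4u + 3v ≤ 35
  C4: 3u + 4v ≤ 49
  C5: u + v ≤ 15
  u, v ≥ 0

Primal max cᵀx s.t. Ax ≤ b, x ≥ 0  →  Dual min bᵀy s.t. Aᵀy ≥ c, y ≥ 0.

Minimize: z = 25y1 + 19y2 + 35y3 + 49y4 + 15y5

Subject to:
  2y1 + 5y2 + 4y3 + 3y4 + y5 ≥ 9
  2y1 + y2 + 3y3 + 4y4 + y5 ≥ 4
  y1, y2, y3, y4, y5 ≥ 0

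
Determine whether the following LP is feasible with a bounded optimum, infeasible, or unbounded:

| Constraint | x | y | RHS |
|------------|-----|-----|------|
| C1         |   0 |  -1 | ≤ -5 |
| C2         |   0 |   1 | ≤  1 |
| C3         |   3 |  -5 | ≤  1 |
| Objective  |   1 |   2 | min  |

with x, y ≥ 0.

Infeasible (no feasible solution exists)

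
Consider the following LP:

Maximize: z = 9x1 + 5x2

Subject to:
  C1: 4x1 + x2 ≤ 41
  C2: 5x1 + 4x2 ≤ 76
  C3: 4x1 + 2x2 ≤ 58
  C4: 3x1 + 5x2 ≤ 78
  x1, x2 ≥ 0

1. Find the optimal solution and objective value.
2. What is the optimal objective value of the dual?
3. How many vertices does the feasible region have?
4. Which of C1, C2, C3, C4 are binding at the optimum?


1. x1 = 8, x2 = 9, z = 117
2. 117
3. 5
4. C1, C2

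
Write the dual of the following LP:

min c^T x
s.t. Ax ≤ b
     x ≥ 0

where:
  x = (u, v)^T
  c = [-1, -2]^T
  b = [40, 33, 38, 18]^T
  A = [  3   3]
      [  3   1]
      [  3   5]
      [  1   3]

Primal min cᵀx s.t. Ax ≤ b, x ≥ 0  →  Dual max −bᵀy s.t. Aᵀy ≥ −c, y ≥ 0.

Maximize: z = -40y1 - 33y2 - 38y3 - 18y4

Subject to:
  3y1 + 3y2 + 3y3 + y4 ≥ 1
  3y1 + y2 + 5y3 + 3y4 ≥ 2
  y1, y2, y3, y4 ≥ 0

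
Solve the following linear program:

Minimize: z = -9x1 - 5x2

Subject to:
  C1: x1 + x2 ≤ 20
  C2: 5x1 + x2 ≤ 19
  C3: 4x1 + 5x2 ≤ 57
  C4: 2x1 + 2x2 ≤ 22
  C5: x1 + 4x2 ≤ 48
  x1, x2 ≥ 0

Evaluate the objective at each vertex of the feasible region:
  z(0, 0) = 0
  z(3.8, 0) = -34.2
  z(2, 9) = -63  ←
  z(0, 11) = -55
The minimum is at x1 = 2, x2 = 9.

x1 = 2, x2 = 9, z = -63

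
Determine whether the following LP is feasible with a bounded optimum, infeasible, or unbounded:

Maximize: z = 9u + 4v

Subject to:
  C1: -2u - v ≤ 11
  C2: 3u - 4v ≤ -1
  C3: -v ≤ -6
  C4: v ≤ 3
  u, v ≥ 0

Infeasible (no feasible solution exists)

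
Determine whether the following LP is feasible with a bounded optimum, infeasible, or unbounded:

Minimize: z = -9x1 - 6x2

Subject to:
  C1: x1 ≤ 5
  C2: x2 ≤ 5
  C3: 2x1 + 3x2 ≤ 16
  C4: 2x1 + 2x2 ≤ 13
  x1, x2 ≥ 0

Feasible with a bounded optimal solution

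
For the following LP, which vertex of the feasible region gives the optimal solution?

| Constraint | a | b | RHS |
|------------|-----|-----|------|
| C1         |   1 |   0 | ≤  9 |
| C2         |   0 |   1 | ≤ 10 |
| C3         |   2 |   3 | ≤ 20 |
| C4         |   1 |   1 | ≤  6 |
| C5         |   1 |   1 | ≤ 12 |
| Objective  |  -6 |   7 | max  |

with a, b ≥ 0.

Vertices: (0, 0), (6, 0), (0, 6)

Evaluate the objective at each vertex of the feasible region:
  z(0, 0) = 0
  z(6, 0) = -36
  z(0, 6) = 42  ←
The maximum is at a = 0, b = 6.

(0, 6)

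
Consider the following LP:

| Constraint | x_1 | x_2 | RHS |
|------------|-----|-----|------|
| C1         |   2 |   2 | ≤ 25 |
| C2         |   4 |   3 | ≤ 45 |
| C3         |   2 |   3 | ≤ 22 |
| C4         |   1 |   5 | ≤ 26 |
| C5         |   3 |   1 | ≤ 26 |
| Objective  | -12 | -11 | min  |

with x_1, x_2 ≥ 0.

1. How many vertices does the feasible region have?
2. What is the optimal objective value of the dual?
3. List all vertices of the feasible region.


1. 5
2. -118
3. (0, 0), (8.667, 0), (8, 2), (4.571, 4.286), (0, 5.2)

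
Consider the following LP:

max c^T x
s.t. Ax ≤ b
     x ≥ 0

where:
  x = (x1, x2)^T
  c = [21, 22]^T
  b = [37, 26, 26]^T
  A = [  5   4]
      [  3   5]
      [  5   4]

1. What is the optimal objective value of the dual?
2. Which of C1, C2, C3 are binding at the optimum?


1. 130
2. C2, C3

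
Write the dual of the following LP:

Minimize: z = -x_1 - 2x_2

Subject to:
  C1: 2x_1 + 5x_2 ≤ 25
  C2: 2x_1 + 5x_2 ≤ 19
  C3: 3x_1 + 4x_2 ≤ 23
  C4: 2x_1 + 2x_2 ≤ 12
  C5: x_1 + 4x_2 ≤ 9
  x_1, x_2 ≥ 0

Primal min cᵀx s.t. Ax ≤ b, x ≥ 0  →  Dual max −bᵀy s.t. Aᵀy ≥ −c, y ≥ 0.

Maximize: z = -25y1 - 19y2 - 23y3 - 12y4 - 9y5

Subject to:
  2y1 + 2y2 + 3y3 + 2y4 + y5 ≥ 1
  5y1 + 5y2 + 4y3 + 2y4 + 4y5 ≥ 2
  y1, y2, y3, y4, y5 ≥ 0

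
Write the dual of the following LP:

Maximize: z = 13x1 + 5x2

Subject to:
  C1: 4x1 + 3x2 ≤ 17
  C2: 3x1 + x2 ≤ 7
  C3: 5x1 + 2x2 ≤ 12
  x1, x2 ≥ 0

Primal max cᵀx s.t. Ax ≤ b, x ≥ 0  →  Dual min bᵀy s.t. Aᵀy ≥ c, y ≥ 0.

Minimize: z = 17y1 + 7y2 + 12y3

Subject to:
  4y1 + 3y2 + 5y3 ≥ 13
  3y1 + y2 + 2y3 ≥ 5
  y1, y2, y3 ≥ 0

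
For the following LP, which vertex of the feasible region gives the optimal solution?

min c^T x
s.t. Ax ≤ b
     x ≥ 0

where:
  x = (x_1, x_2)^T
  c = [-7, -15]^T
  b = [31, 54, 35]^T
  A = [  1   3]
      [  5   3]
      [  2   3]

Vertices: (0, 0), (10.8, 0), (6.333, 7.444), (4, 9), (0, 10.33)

Evaluate the objective at each vertex of the feasible region:
  z(0, 0) = 0
  z(10.8, 0) = -75.6
  z(6.333, 7.444) = -156
  z(4, 9) = -163  ←
  z(0, 10.33) = -155
The minimum is at x_1 = 4, x_2 = 9.

(4, 9)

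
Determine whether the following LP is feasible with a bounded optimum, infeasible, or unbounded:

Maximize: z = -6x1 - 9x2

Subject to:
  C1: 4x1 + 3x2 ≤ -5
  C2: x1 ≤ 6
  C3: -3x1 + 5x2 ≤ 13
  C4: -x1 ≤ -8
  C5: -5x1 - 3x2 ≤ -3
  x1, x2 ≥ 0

Infeasible (no feasible solution exists)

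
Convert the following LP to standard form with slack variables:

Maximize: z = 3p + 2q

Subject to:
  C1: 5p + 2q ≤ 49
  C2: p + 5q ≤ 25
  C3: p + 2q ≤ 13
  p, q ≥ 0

max z = 3p + 2q

s.t.
  5p + 2q + s1 = 49
  p + 5q + s2 = 25
  p + 2q + s3 = 13
  p, q, s1, s2, s3 ≥ 0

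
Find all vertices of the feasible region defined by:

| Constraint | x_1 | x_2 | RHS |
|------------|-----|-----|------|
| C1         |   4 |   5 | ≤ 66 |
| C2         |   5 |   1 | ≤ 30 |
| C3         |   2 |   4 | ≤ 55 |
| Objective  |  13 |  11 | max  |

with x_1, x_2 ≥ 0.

(0, 0), (6, 0), (4, 10), (0, 13.2)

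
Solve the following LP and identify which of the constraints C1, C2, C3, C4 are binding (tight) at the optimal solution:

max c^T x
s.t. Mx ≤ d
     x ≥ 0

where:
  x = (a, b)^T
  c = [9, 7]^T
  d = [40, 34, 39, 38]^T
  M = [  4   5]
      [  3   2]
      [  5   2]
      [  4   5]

At a = 7, b = 2, compute slack b - a·x for each constraint:
  C1: 40 − 38 = 2  (slack)
  C2: 34 − 25 = 9  (slack)
  C3: 39 − 39 = 0  (binding)
  C4: 38 − 38 = 0  (binding)

Optimal: a = 7, b = 2
Binding: C3, C4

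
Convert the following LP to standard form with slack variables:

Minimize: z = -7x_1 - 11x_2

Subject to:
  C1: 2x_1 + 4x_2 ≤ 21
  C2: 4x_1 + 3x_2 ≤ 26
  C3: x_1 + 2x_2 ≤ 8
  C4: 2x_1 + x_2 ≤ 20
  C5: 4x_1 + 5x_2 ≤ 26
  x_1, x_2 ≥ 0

min z = -7x_1 - 11x_2

s.t.
  2x_1 + 4x_2 + s1 = 21
  4x_1 + 3x_2 + s2 = 26
  x_1 + 2x_2 + s3 = 8
  2x_1 + x_2 + s4 = 20
  4x_1 + 5x_2 + s5 = 26
  x_1, x_2, s1, s2, s3, s4, s5 ≥ 0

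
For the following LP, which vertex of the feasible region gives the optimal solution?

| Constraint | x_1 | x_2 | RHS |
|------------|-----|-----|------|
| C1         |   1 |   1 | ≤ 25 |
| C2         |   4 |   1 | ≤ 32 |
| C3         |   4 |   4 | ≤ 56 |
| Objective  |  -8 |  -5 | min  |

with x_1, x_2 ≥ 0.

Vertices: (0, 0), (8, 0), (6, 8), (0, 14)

Evaluate the objective at each vertex of the feasible region:
  z(0, 0) = 0
  z(8, 0) = -64
  z(6, 8) = -88  ←
  z(0, 14) = -70
The minimum is at x_1 = 6, x_2 = 8.

(6, 8)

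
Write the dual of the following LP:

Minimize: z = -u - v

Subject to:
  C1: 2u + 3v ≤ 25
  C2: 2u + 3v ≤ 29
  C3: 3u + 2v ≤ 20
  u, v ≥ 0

Primal min cᵀx s.t. Ax ≤ b, x ≥ 0  →  Dual max −bᵀy s.t. Aᵀy ≥ −c, y ≥ 0.

Maximize: z = -25y1 - 29y2 - 20y3

Subject to:
  2y1 + 2y2 + 3y3 ≥ 1
  3y1 + 3y2 + 2y3 ≥ 1
  y1, y2, y3 ≥ 0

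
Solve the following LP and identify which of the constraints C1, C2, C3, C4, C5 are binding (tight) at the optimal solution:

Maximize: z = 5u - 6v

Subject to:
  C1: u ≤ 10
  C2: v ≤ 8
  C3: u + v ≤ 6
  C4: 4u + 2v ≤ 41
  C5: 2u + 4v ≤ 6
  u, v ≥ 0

At u = 3, v = 0, compute slack b - a·x for each constraint:
  C1: 10 − 3 = 7  (slack)
  C2: 8 − 0 = 8  (slack)
  C3: 6 − 3 = 3  (slack)
  C4: 41 − 12 = 29  (slack)
  C5: 6 − 6 = 0  (binding)

Optimal: u = 3, v = 0
Binding: C5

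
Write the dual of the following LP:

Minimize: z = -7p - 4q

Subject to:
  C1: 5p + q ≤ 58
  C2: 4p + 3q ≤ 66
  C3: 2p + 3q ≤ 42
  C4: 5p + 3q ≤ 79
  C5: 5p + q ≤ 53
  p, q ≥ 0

Primal min cᵀx s.t. Ax ≤ b, x ≥ 0  →  Dual max −bᵀy s.t. Aᵀy ≥ −c, y ≥ 0.

Maximize: z = -58y1 - 66y2 - 42y3 - 79y4 - 53y5

Subject to:
  5y1 + 4y2 + 2y3 + 5y4 + 5y5 ≥ 7
  y1 + 3y2 + 3y3 + 3y4 + y5 ≥ 4
  y1, y2, y3, y4, y5 ≥ 0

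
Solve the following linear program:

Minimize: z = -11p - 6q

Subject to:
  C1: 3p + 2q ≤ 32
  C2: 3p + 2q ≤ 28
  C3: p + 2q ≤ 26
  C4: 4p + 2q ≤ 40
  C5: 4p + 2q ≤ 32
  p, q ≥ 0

Evaluate the objective at each vertex of the feasible region:
  z(0, 0) = 0
  z(8, 0) = -88
  z(4, 8) = -92  ←
  z(1, 12.5) = -86
  z(0, 13) = -78
The minimum is at p = 4, q = 8.

p = 4, q = 8, z = -92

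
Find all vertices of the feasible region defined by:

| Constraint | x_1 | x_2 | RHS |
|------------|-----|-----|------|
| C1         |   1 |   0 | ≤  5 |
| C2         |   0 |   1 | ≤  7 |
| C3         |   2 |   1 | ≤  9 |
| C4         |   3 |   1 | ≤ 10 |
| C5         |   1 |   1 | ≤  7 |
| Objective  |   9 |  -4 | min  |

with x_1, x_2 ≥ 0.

(0, 0), (3.333, 0), (1.5, 5.5), (0, 7)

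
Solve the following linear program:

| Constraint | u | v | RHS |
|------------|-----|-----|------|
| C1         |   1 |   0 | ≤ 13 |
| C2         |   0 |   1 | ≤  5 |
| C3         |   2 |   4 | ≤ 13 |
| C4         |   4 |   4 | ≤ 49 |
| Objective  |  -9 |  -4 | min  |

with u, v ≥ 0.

Evaluate the objective at each vertex of the feasible region:
  z(0, 0) = 0
  z(6.5, 0) = -58.5  ←
  z(0, 3.25) = -13
The minimum is at u = 6.5, v = 0.

u = 6.5, v = 0, z = -58.5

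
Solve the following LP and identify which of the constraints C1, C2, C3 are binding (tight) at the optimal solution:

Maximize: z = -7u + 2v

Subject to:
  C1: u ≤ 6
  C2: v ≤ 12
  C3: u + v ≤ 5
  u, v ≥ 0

At u = 0, v = 5, compute slack b - a·x for each constraint:
  C1: 6 − 0 = 6  (slack)
  C2: 12 − 5 = 7  (slack)
  C3: 5 − 5 = 0  (binding)

Optimal: u = 0, v = 5
Binding: C3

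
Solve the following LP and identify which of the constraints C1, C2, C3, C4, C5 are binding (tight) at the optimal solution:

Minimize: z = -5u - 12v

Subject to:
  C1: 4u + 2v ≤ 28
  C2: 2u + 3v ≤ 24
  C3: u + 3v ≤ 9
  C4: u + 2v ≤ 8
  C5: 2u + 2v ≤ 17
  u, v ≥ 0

At u = 6, v = 1, compute slack b - a·x for each constraint:
  C1: 28 − 26 = 2  (slack)
  C2: 24 − 15 = 9  (slack)
  C3: 9 − 9 = 0  (binding)
  C4: 8 − 8 = 0  (binding)
  C5: 17 − 14 = 3  (slack)

Optimal: u = 6, v = 1
Binding: C3, C4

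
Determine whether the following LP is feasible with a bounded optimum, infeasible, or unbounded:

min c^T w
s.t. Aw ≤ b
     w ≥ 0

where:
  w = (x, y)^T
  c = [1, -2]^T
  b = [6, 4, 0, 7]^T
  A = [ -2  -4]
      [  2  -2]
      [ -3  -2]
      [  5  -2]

Unbounded (objective can decrease without bound)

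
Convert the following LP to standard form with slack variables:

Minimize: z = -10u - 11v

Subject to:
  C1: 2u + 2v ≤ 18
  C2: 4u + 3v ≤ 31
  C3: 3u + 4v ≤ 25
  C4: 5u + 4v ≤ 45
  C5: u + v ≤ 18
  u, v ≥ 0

min z = -10u - 11v

s.t.
  2u + 2v + s1 = 18
  4u + 3v + s2 = 31
  3u + 4v + s3 = 25
  5u + 4v + s4 = 45
  u + v + s5 = 18
  u, v, s1, s2, s3, s4, s5 ≥ 0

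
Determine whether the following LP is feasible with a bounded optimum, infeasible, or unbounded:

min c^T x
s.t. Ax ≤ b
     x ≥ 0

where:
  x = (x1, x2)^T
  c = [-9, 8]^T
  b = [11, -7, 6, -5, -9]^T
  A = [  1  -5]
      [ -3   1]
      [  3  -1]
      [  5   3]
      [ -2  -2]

Infeasible (no feasible solution exists)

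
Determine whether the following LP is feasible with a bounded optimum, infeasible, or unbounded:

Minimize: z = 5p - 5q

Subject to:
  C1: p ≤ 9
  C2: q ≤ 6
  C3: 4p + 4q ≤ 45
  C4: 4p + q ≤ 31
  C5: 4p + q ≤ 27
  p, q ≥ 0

Feasible with a bounded optimal solution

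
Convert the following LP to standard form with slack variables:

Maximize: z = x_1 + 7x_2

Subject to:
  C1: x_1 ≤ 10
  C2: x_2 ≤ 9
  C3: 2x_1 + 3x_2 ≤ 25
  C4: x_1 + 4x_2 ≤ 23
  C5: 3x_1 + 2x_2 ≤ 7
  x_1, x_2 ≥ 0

max z = x_1 + 7x_2

s.t.
  x_1 + s1 = 10
  x_2 + s2 = 9
  2x_1 + 3x_2 + s3 = 25
  x_1 + 4x_2 + s4 = 23
  3x_1 + 2x_2 + s5 = 7
  x_1, x_2, s1, s2, s3, s4, s5 ≥ 0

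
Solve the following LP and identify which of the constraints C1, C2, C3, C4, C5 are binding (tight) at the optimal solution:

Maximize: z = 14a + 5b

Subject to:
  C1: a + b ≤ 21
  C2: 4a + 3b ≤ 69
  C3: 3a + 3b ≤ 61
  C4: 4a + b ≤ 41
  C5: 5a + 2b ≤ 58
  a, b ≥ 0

At a = 8, b = 9, compute slack b - a·x for each constraint:
  C1: 21 − 17 = 4  (slack)
  C2: 69 − 59 = 10  (slack)
  C3: 61 − 51 = 10  (slack)
  C4: 41 − 41 = 0  (binding)
  C5: 58 − 58 = 0  (binding)

Optimal: a = 8, b = 9
Binding: C4, C5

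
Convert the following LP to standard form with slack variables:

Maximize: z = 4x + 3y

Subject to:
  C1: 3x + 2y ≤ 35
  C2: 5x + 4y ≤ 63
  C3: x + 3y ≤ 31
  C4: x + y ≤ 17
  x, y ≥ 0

max z = 4x + 3y

s.t.
  3x + 2y + s1 = 35
  5x + 4y + s2 = 63
  x + 3y + s3 = 31
  x + y + s4 = 17
  x, y, s1, s2, s3, s4 ≥ 0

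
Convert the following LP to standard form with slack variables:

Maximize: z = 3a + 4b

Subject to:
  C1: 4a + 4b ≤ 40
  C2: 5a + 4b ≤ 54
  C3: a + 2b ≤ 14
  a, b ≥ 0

max z = 3a + 4b

s.t.
  4a + 4b + s1 = 40
  5a + 4b + s2 = 54
  a + 2b + s3 = 14
  a, b, s1, s2, s3 ≥ 0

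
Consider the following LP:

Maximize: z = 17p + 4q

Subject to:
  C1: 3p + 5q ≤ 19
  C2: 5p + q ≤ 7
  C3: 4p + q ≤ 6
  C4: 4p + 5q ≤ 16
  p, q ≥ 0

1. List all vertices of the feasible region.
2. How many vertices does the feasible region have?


1. (0, 0), (1.4, 0), (1, 2), (0.875, 2.5), (0, 3.2)
2. 5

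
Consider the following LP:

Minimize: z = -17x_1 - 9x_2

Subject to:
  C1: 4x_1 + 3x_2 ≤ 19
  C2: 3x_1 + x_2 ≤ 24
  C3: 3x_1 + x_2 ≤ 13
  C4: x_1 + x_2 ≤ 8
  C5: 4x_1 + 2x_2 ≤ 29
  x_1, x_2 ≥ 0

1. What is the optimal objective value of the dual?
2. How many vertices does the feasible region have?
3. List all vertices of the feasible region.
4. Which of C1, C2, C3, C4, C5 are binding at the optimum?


1. -77
2. 4
3. (0, 0), (4.333, 0), (4, 1), (0, 6.333)
4. C1, C3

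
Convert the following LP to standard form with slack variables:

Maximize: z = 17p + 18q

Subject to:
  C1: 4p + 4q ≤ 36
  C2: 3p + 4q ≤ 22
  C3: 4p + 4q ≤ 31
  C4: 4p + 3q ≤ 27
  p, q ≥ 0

max z = 17p + 18q

s.t.
  4p + 4q + s1 = 36
  3p + 4q + s2 = 22
  4p + 4q + s3 = 31
  4p + 3q + s4 = 27
  p, q, s1, s2, s3, s4 ≥ 0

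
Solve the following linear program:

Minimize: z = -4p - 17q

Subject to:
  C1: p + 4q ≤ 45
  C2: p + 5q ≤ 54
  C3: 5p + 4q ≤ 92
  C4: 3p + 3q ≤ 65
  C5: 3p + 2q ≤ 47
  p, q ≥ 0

Evaluate the objective at each vertex of the feasible region:
  z(0, 0) = 0
  z(15.67, 0) = -62.67
  z(9.8, 8.8) = -188.8
  z(9, 9) = -189  ←
  z(0, 10.8) = -183.6
The minimum is at p = 9, q = 9.

p = 9, q = 9, z = -189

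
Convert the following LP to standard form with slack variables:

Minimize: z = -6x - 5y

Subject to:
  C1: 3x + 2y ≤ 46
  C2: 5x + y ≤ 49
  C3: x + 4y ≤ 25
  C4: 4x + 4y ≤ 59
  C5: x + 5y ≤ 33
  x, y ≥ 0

min z = -6x - 5y

s.t.
  3x + 2y + s1 = 46
  5x + y + s2 = 49
  x + 4y + s3 = 25
  4x + 4y + s4 = 59
  x + 5y + s5 = 33
  x, y, s1, s2, s3, s4, s5 ≥ 0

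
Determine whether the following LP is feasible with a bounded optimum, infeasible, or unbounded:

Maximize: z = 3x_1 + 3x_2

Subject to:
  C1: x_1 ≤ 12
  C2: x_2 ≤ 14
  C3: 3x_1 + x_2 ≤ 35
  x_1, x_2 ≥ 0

Feasible with a bounded optimal solution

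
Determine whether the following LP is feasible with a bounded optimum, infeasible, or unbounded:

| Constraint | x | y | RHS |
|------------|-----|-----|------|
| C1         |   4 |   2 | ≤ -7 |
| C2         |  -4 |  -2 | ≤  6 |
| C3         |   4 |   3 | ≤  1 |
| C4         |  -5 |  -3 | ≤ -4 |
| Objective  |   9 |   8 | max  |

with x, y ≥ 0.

Infeasible (no feasible solution exists)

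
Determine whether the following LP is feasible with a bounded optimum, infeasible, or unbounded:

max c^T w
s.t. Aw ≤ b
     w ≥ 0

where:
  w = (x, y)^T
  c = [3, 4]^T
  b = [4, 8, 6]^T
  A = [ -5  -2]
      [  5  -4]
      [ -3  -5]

Unbounded (objective can increase without bound)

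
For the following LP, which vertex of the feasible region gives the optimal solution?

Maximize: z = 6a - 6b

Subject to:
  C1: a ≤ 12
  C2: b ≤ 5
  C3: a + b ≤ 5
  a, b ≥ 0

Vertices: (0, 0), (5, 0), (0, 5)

Evaluate the objective at each vertex of the feasible region:
  z(0, 0) = 0
  z(5, 0) = 30  ←
  z(0, 5) = -30
The maximum is at a = 5, b = 0.

(5, 0)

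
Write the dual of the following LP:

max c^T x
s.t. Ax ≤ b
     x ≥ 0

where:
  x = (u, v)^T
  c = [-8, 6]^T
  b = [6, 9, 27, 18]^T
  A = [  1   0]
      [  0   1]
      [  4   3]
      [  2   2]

Primal max cᵀx s.t. Ax ≤ b, x ≥ 0  →  Dual min bᵀy s.t. Aᵀy ≥ c, y ≥ 0.

Minimize: z = 6y1 + 9y2 + 27y3 + 18y4

Subject to:
  y1 + 4y3 + 2y4 ≥ -8
  y2 + 3y3 + 2y4 ≥ 6
  y1, y2, y3, y4 ≥ 0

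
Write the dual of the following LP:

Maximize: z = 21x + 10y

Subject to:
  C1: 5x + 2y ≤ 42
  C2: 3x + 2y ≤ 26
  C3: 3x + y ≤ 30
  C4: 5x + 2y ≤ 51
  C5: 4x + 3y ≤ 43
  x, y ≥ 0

Primal max cᵀx s.t. Ax ≤ b, x ≥ 0  →  Dual min bᵀy s.t. Aᵀy ≥ c, y ≥ 0.

Minimize: z = 42y1 + 26y2 + 30y3 + 51y4 + 43y5

Subject to:
  5y1 + 3y2 + 3y3 + 5y4 + 4y5 ≥ 21
  2y1 + 2y2 + y3 + 2y4 + 3y5 ≥ 10
  y1, y2, y3, y4, y5 ≥ 0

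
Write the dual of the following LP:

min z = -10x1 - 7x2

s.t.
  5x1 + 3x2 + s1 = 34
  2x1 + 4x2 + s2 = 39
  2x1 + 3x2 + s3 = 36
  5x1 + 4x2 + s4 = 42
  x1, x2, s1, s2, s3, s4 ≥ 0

Primal min cᵀx s.t. Ax ≤ b, x ≥ 0  →  Dual max −bᵀy s.t. Aᵀy ≥ −c, y ≥ 0.

Maximize: z = -34y1 - 39y2 - 36y3 - 42y4

Subject to:
  5y1 + 2y2 + 2y3 + 5y4 ≥ 10
  3y1 + 4y2 + 3y3 + 4y4 ≥ 7
  y1, y2, y3, y4 ≥ 0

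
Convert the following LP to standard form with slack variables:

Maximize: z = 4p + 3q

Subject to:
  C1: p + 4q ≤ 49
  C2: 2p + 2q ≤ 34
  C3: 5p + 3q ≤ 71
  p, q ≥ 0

max z = 4p + 3q

s.t.
  p + 4q + s1 = 49
  2p + 2q + s2 = 34
  5p + 3q + s3 = 71
  p, q, s1, s2, s3 ≥ 0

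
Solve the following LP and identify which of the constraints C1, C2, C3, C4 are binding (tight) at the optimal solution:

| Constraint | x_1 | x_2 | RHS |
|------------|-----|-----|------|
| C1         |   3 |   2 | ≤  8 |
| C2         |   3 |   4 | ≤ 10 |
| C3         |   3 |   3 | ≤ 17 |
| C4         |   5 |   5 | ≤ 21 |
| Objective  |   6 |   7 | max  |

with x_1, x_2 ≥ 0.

At x_1 = 2, x_2 = 1, compute slack b - a·x for each constraint:
  C1: 8 − 8 = 0  (binding)
  C2: 10 − 10 = 0  (binding)
  C3: 17 − 9 = 8  (slack)
  C4: 21 − 15 = 6  (slack)

Optimal: x_1 = 2, x_2 = 1
Binding: C1, C2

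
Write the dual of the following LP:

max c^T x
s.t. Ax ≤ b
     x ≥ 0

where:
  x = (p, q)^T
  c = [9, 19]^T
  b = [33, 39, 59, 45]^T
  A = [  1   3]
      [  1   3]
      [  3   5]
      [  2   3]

Primal max cᵀx s.t. Ax ≤ b, x ≥ 0  →  Dual min bᵀy s.t. Aᵀy ≥ c, y ≥ 0.

Minimize: z = 33y1 + 39y2 + 59y3 + 45y4

Subject to:
  y1 + y2 + 3y3 + 2y4 ≥ 9
  3y1 + 3y2 + 5y3 + 3y4 ≥ 19
  y1, y2, y3, y4 ≥ 0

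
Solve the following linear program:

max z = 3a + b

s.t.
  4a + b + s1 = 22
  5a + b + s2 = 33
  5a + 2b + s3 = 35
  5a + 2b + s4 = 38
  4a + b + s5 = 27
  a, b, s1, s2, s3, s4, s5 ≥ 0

Evaluate the objective at each vertex of the feasible region:
  z(0, 0) = 0
  z(5.5, 0) = 16.5
  z(3, 10) = 19  ←
  z(0, 17.5) = 17.5
The maximum is at a = 3, b = 10.

a = 3, b = 10, z = 19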